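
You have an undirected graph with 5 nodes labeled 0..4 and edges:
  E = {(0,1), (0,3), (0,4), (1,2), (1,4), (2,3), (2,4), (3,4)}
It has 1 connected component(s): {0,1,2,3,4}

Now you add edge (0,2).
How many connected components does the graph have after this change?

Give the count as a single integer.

Answer: 1

Derivation:
Initial component count: 1
Add (0,2): endpoints already in same component. Count unchanged: 1.
New component count: 1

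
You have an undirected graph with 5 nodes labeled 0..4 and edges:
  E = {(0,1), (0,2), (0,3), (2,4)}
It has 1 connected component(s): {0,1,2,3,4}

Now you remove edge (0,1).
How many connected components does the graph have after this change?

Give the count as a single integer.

Answer: 2

Derivation:
Initial component count: 1
Remove (0,1): it was a bridge. Count increases: 1 -> 2.
  After removal, components: {0,2,3,4} {1}
New component count: 2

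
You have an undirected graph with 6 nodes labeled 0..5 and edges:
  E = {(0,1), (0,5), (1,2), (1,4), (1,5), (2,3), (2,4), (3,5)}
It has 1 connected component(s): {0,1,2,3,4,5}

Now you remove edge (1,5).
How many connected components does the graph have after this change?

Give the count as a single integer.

Initial component count: 1
Remove (1,5): not a bridge. Count unchanged: 1.
  After removal, components: {0,1,2,3,4,5}
New component count: 1

Answer: 1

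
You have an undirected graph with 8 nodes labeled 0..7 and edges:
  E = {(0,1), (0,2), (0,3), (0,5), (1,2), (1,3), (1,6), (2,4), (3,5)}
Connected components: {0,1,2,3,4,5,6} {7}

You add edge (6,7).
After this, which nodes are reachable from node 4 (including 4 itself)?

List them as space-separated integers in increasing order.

Before: nodes reachable from 4: {0,1,2,3,4,5,6}
Adding (6,7): merges 4's component with another. Reachability grows.
After: nodes reachable from 4: {0,1,2,3,4,5,6,7}

Answer: 0 1 2 3 4 5 6 7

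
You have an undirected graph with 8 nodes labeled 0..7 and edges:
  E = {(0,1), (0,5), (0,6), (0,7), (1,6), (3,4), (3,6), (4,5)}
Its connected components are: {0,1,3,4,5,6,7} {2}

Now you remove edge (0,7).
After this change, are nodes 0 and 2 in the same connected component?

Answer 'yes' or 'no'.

Answer: no

Derivation:
Initial components: {0,1,3,4,5,6,7} {2}
Removing edge (0,7): it was a bridge — component count 2 -> 3.
New components: {0,1,3,4,5,6} {2} {7}
Are 0 and 2 in the same component? no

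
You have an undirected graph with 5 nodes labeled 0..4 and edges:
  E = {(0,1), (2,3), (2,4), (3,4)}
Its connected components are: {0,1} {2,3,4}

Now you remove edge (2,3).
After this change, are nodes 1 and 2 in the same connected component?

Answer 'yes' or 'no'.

Initial components: {0,1} {2,3,4}
Removing edge (2,3): not a bridge — component count unchanged at 2.
New components: {0,1} {2,3,4}
Are 1 and 2 in the same component? no

Answer: no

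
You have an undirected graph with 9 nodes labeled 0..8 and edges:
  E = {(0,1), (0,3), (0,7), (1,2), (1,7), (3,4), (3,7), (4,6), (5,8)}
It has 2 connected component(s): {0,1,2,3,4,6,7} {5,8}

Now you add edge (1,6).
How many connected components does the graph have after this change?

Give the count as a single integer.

Answer: 2

Derivation:
Initial component count: 2
Add (1,6): endpoints already in same component. Count unchanged: 2.
New component count: 2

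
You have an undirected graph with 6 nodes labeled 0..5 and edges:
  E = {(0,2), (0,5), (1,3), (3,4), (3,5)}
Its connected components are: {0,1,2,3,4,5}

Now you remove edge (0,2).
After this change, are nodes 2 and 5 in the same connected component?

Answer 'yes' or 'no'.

Initial components: {0,1,2,3,4,5}
Removing edge (0,2): it was a bridge — component count 1 -> 2.
New components: {0,1,3,4,5} {2}
Are 2 and 5 in the same component? no

Answer: no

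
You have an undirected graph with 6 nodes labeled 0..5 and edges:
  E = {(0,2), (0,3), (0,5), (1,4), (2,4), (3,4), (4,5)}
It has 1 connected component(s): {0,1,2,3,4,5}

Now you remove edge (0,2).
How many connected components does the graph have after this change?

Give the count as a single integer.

Initial component count: 1
Remove (0,2): not a bridge. Count unchanged: 1.
  After removal, components: {0,1,2,3,4,5}
New component count: 1

Answer: 1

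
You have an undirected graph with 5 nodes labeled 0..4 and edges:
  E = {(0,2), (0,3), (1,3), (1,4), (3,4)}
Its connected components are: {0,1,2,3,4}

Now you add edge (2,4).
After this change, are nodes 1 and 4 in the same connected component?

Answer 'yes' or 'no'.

Answer: yes

Derivation:
Initial components: {0,1,2,3,4}
Adding edge (2,4): both already in same component {0,1,2,3,4}. No change.
New components: {0,1,2,3,4}
Are 1 and 4 in the same component? yes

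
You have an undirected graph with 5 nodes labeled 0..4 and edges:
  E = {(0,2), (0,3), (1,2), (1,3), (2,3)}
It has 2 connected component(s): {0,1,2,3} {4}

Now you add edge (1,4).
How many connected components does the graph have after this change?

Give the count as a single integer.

Initial component count: 2
Add (1,4): merges two components. Count decreases: 2 -> 1.
New component count: 1

Answer: 1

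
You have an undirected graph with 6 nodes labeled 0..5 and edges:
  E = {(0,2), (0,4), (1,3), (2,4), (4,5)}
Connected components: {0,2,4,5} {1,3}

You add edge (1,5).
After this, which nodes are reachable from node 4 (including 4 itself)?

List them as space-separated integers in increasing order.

Before: nodes reachable from 4: {0,2,4,5}
Adding (1,5): merges 4's component with another. Reachability grows.
After: nodes reachable from 4: {0,1,2,3,4,5}

Answer: 0 1 2 3 4 5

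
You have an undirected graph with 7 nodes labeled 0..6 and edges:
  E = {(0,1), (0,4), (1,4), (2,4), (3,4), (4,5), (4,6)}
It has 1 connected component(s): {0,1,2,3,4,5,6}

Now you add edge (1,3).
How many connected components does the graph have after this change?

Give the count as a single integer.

Answer: 1

Derivation:
Initial component count: 1
Add (1,3): endpoints already in same component. Count unchanged: 1.
New component count: 1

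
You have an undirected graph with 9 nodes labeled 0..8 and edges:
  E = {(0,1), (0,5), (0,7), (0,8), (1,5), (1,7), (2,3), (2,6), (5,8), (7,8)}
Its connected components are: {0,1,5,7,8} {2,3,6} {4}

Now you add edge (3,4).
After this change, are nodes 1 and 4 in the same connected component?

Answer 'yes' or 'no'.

Initial components: {0,1,5,7,8} {2,3,6} {4}
Adding edge (3,4): merges {2,3,6} and {4}.
New components: {0,1,5,7,8} {2,3,4,6}
Are 1 and 4 in the same component? no

Answer: no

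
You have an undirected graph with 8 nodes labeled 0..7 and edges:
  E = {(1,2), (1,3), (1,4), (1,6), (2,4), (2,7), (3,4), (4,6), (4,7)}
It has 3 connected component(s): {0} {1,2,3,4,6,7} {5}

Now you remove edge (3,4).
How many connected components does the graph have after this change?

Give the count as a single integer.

Initial component count: 3
Remove (3,4): not a bridge. Count unchanged: 3.
  After removal, components: {0} {1,2,3,4,6,7} {5}
New component count: 3

Answer: 3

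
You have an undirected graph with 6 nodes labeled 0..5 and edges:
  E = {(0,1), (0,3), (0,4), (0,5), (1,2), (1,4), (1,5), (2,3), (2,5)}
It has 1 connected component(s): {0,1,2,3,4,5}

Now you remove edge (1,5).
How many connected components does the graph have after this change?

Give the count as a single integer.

Answer: 1

Derivation:
Initial component count: 1
Remove (1,5): not a bridge. Count unchanged: 1.
  After removal, components: {0,1,2,3,4,5}
New component count: 1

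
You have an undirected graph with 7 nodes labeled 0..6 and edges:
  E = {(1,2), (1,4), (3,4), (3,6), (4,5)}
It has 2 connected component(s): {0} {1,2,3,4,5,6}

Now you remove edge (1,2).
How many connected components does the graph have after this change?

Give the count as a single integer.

Answer: 3

Derivation:
Initial component count: 2
Remove (1,2): it was a bridge. Count increases: 2 -> 3.
  After removal, components: {0} {1,3,4,5,6} {2}
New component count: 3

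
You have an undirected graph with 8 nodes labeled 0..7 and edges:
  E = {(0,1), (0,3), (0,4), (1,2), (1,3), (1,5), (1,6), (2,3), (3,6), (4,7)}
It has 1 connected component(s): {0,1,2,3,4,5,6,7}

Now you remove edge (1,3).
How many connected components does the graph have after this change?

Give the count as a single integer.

Answer: 1

Derivation:
Initial component count: 1
Remove (1,3): not a bridge. Count unchanged: 1.
  After removal, components: {0,1,2,3,4,5,6,7}
New component count: 1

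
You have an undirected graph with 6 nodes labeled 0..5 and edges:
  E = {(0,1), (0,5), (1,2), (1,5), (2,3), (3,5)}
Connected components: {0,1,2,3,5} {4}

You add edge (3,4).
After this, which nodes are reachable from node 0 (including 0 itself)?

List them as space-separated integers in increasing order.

Before: nodes reachable from 0: {0,1,2,3,5}
Adding (3,4): merges 0's component with another. Reachability grows.
After: nodes reachable from 0: {0,1,2,3,4,5}

Answer: 0 1 2 3 4 5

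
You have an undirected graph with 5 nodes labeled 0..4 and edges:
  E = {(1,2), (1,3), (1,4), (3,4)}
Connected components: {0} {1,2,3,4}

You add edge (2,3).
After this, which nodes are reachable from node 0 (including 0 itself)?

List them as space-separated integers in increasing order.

Answer: 0

Derivation:
Before: nodes reachable from 0: {0}
Adding (2,3): both endpoints already in same component. Reachability from 0 unchanged.
After: nodes reachable from 0: {0}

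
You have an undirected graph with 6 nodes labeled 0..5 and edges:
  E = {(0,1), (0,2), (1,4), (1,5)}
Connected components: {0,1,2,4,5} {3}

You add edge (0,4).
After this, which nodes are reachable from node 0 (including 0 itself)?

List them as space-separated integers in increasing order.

Answer: 0 1 2 4 5

Derivation:
Before: nodes reachable from 0: {0,1,2,4,5}
Adding (0,4): both endpoints already in same component. Reachability from 0 unchanged.
After: nodes reachable from 0: {0,1,2,4,5}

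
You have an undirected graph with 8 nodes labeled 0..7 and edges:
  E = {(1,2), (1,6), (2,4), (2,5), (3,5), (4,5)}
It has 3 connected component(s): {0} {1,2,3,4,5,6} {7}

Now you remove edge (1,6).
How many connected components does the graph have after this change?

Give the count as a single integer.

Answer: 4

Derivation:
Initial component count: 3
Remove (1,6): it was a bridge. Count increases: 3 -> 4.
  After removal, components: {0} {1,2,3,4,5} {6} {7}
New component count: 4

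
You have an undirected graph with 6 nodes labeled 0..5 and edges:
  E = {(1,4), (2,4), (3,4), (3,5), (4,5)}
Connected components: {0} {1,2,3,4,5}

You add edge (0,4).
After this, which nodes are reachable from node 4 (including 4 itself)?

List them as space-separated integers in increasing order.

Answer: 0 1 2 3 4 5

Derivation:
Before: nodes reachable from 4: {1,2,3,4,5}
Adding (0,4): merges 4's component with another. Reachability grows.
After: nodes reachable from 4: {0,1,2,3,4,5}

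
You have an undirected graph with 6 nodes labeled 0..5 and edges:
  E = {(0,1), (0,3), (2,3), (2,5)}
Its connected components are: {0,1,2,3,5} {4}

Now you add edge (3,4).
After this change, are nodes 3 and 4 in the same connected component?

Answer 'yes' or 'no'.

Answer: yes

Derivation:
Initial components: {0,1,2,3,5} {4}
Adding edge (3,4): merges {0,1,2,3,5} and {4}.
New components: {0,1,2,3,4,5}
Are 3 and 4 in the same component? yes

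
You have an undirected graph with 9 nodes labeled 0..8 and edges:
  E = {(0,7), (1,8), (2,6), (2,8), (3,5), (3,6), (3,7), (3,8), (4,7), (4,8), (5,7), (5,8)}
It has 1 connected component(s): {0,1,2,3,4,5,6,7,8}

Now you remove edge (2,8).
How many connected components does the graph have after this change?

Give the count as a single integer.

Initial component count: 1
Remove (2,8): not a bridge. Count unchanged: 1.
  After removal, components: {0,1,2,3,4,5,6,7,8}
New component count: 1

Answer: 1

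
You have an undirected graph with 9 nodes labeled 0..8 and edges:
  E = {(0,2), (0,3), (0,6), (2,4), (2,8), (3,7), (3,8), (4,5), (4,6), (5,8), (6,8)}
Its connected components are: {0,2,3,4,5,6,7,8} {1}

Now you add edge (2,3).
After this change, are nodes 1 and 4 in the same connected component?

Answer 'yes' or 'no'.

Answer: no

Derivation:
Initial components: {0,2,3,4,5,6,7,8} {1}
Adding edge (2,3): both already in same component {0,2,3,4,5,6,7,8}. No change.
New components: {0,2,3,4,5,6,7,8} {1}
Are 1 and 4 in the same component? no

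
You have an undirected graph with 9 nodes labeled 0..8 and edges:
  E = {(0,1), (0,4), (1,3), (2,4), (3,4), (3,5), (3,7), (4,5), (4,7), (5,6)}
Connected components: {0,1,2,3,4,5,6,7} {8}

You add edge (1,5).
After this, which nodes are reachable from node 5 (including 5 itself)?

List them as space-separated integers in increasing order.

Before: nodes reachable from 5: {0,1,2,3,4,5,6,7}
Adding (1,5): both endpoints already in same component. Reachability from 5 unchanged.
After: nodes reachable from 5: {0,1,2,3,4,5,6,7}

Answer: 0 1 2 3 4 5 6 7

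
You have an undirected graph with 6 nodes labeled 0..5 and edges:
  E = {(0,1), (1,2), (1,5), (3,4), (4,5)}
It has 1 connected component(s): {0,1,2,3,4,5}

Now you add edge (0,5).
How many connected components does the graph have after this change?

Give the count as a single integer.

Answer: 1

Derivation:
Initial component count: 1
Add (0,5): endpoints already in same component. Count unchanged: 1.
New component count: 1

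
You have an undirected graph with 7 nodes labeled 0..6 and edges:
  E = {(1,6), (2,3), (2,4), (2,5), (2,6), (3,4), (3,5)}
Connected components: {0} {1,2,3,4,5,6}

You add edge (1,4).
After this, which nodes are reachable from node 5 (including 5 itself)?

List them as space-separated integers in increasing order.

Before: nodes reachable from 5: {1,2,3,4,5,6}
Adding (1,4): both endpoints already in same component. Reachability from 5 unchanged.
After: nodes reachable from 5: {1,2,3,4,5,6}

Answer: 1 2 3 4 5 6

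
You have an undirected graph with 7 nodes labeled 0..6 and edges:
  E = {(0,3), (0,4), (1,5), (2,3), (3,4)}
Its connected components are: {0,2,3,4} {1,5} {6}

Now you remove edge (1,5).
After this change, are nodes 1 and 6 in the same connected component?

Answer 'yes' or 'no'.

Answer: no

Derivation:
Initial components: {0,2,3,4} {1,5} {6}
Removing edge (1,5): it was a bridge — component count 3 -> 4.
New components: {0,2,3,4} {1} {5} {6}
Are 1 and 6 in the same component? no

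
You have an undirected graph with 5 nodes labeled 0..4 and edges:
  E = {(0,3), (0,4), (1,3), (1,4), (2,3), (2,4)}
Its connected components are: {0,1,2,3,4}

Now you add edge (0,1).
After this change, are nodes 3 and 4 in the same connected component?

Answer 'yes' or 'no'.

Initial components: {0,1,2,3,4}
Adding edge (0,1): both already in same component {0,1,2,3,4}. No change.
New components: {0,1,2,3,4}
Are 3 and 4 in the same component? yes

Answer: yes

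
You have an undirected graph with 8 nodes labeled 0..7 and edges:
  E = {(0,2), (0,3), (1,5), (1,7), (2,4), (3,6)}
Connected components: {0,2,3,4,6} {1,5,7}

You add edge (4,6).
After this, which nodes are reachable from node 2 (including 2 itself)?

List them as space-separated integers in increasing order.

Answer: 0 2 3 4 6

Derivation:
Before: nodes reachable from 2: {0,2,3,4,6}
Adding (4,6): both endpoints already in same component. Reachability from 2 unchanged.
After: nodes reachable from 2: {0,2,3,4,6}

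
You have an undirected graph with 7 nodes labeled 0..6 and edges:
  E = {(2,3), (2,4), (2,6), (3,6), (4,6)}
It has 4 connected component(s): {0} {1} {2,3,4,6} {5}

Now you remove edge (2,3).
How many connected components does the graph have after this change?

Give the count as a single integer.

Initial component count: 4
Remove (2,3): not a bridge. Count unchanged: 4.
  After removal, components: {0} {1} {2,3,4,6} {5}
New component count: 4

Answer: 4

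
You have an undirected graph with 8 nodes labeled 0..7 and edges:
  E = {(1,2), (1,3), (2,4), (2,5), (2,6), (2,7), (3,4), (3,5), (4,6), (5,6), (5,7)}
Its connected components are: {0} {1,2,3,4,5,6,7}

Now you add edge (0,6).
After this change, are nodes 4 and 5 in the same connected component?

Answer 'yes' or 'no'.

Initial components: {0} {1,2,3,4,5,6,7}
Adding edge (0,6): merges {0} and {1,2,3,4,5,6,7}.
New components: {0,1,2,3,4,5,6,7}
Are 4 and 5 in the same component? yes

Answer: yes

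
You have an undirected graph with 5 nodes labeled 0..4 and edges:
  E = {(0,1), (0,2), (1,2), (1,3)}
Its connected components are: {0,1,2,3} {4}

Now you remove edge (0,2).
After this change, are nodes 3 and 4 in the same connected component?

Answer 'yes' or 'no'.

Initial components: {0,1,2,3} {4}
Removing edge (0,2): not a bridge — component count unchanged at 2.
New components: {0,1,2,3} {4}
Are 3 and 4 in the same component? no

Answer: no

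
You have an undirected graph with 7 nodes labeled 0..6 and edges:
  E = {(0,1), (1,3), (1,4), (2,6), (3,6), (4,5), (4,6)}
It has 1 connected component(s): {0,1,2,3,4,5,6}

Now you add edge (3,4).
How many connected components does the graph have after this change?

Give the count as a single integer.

Initial component count: 1
Add (3,4): endpoints already in same component. Count unchanged: 1.
New component count: 1

Answer: 1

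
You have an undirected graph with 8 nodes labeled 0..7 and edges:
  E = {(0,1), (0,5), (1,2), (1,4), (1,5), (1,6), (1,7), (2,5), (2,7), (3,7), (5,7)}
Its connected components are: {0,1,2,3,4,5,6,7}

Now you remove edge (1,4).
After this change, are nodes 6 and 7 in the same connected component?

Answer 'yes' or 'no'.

Answer: yes

Derivation:
Initial components: {0,1,2,3,4,5,6,7}
Removing edge (1,4): it was a bridge — component count 1 -> 2.
New components: {0,1,2,3,5,6,7} {4}
Are 6 and 7 in the same component? yes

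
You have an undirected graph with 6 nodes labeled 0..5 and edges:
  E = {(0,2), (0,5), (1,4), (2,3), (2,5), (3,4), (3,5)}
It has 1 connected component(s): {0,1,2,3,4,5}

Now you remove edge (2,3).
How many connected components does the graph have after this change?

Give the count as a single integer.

Answer: 1

Derivation:
Initial component count: 1
Remove (2,3): not a bridge. Count unchanged: 1.
  After removal, components: {0,1,2,3,4,5}
New component count: 1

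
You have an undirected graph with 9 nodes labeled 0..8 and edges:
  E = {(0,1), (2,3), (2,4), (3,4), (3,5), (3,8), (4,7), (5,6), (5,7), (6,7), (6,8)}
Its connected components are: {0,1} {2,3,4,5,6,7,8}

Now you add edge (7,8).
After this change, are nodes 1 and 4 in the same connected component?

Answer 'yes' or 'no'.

Initial components: {0,1} {2,3,4,5,6,7,8}
Adding edge (7,8): both already in same component {2,3,4,5,6,7,8}. No change.
New components: {0,1} {2,3,4,5,6,7,8}
Are 1 and 4 in the same component? no

Answer: no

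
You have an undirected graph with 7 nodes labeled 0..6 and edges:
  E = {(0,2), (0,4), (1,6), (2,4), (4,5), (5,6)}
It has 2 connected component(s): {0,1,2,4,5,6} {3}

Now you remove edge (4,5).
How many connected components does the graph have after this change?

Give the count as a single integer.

Initial component count: 2
Remove (4,5): it was a bridge. Count increases: 2 -> 3.
  After removal, components: {0,2,4} {1,5,6} {3}
New component count: 3

Answer: 3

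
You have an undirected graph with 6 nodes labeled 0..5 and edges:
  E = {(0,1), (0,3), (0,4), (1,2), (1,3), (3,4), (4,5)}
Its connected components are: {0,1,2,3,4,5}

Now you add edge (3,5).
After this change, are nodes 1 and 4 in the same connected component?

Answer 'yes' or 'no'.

Answer: yes

Derivation:
Initial components: {0,1,2,3,4,5}
Adding edge (3,5): both already in same component {0,1,2,3,4,5}. No change.
New components: {0,1,2,3,4,5}
Are 1 and 4 in the same component? yes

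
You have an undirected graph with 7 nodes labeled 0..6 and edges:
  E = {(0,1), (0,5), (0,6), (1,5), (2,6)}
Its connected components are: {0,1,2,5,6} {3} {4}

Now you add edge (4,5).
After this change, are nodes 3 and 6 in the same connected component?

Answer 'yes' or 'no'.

Initial components: {0,1,2,5,6} {3} {4}
Adding edge (4,5): merges {4} and {0,1,2,5,6}.
New components: {0,1,2,4,5,6} {3}
Are 3 and 6 in the same component? no

Answer: no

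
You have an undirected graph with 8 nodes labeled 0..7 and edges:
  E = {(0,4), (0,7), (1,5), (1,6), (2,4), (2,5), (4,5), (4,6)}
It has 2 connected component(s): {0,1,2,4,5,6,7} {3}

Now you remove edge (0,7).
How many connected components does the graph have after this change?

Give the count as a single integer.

Answer: 3

Derivation:
Initial component count: 2
Remove (0,7): it was a bridge. Count increases: 2 -> 3.
  After removal, components: {0,1,2,4,5,6} {3} {7}
New component count: 3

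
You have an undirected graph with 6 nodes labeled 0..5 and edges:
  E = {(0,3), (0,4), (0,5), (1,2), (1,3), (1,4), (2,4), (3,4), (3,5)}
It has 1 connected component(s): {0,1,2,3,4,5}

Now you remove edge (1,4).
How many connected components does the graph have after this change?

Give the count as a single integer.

Answer: 1

Derivation:
Initial component count: 1
Remove (1,4): not a bridge. Count unchanged: 1.
  After removal, components: {0,1,2,3,4,5}
New component count: 1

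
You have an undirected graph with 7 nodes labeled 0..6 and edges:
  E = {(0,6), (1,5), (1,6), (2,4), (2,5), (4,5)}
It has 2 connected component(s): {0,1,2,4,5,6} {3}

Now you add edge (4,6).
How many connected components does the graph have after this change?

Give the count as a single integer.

Initial component count: 2
Add (4,6): endpoints already in same component. Count unchanged: 2.
New component count: 2

Answer: 2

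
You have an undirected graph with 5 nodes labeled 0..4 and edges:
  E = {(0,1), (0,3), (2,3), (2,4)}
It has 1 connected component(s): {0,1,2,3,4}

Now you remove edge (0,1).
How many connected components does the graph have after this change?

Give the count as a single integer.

Initial component count: 1
Remove (0,1): it was a bridge. Count increases: 1 -> 2.
  After removal, components: {0,2,3,4} {1}
New component count: 2

Answer: 2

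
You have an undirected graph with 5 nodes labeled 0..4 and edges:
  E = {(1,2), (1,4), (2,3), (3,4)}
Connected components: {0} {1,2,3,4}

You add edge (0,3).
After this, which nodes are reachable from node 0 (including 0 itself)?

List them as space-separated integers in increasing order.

Before: nodes reachable from 0: {0}
Adding (0,3): merges 0's component with another. Reachability grows.
After: nodes reachable from 0: {0,1,2,3,4}

Answer: 0 1 2 3 4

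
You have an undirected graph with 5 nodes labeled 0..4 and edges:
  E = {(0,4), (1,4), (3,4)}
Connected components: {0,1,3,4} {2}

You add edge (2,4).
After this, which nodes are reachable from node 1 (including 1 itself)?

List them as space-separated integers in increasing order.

Answer: 0 1 2 3 4

Derivation:
Before: nodes reachable from 1: {0,1,3,4}
Adding (2,4): merges 1's component with another. Reachability grows.
After: nodes reachable from 1: {0,1,2,3,4}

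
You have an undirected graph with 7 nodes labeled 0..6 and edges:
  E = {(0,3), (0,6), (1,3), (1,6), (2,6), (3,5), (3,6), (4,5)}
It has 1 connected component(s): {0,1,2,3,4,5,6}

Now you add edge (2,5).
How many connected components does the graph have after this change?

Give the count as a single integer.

Initial component count: 1
Add (2,5): endpoints already in same component. Count unchanged: 1.
New component count: 1

Answer: 1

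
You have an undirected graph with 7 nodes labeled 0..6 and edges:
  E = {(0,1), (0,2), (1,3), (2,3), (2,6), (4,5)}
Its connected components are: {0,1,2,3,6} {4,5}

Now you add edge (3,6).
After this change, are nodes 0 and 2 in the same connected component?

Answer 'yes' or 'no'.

Initial components: {0,1,2,3,6} {4,5}
Adding edge (3,6): both already in same component {0,1,2,3,6}. No change.
New components: {0,1,2,3,6} {4,5}
Are 0 and 2 in the same component? yes

Answer: yes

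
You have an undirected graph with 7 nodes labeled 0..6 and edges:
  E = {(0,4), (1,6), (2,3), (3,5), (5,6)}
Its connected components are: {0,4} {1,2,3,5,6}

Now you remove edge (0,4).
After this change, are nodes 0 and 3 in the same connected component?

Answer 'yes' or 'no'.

Initial components: {0,4} {1,2,3,5,6}
Removing edge (0,4): it was a bridge — component count 2 -> 3.
New components: {0} {1,2,3,5,6} {4}
Are 0 and 3 in the same component? no

Answer: no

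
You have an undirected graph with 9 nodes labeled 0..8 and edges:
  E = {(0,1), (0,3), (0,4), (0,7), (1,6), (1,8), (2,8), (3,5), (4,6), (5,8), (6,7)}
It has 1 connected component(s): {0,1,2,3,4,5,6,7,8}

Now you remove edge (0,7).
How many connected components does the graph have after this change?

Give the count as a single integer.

Answer: 1

Derivation:
Initial component count: 1
Remove (0,7): not a bridge. Count unchanged: 1.
  After removal, components: {0,1,2,3,4,5,6,7,8}
New component count: 1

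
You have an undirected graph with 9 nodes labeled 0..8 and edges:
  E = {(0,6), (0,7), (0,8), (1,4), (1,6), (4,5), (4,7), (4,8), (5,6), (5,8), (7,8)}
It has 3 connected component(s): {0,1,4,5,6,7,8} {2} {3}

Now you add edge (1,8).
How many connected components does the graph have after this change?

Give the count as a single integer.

Initial component count: 3
Add (1,8): endpoints already in same component. Count unchanged: 3.
New component count: 3

Answer: 3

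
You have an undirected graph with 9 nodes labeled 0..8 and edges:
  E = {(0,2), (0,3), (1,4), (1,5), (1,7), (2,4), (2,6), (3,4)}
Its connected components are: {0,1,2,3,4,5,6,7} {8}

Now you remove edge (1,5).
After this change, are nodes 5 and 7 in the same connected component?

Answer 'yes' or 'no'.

Answer: no

Derivation:
Initial components: {0,1,2,3,4,5,6,7} {8}
Removing edge (1,5): it was a bridge — component count 2 -> 3.
New components: {0,1,2,3,4,6,7} {5} {8}
Are 5 and 7 in the same component? no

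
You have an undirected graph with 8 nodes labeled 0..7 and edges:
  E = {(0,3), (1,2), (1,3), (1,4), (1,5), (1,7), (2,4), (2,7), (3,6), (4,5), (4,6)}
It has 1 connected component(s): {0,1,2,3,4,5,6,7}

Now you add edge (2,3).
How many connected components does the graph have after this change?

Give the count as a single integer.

Initial component count: 1
Add (2,3): endpoints already in same component. Count unchanged: 1.
New component count: 1

Answer: 1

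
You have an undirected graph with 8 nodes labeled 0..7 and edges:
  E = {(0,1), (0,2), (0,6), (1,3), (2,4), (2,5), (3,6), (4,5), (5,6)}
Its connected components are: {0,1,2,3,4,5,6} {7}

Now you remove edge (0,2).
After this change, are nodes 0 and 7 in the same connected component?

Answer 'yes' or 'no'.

Answer: no

Derivation:
Initial components: {0,1,2,3,4,5,6} {7}
Removing edge (0,2): not a bridge — component count unchanged at 2.
New components: {0,1,2,3,4,5,6} {7}
Are 0 and 7 in the same component? no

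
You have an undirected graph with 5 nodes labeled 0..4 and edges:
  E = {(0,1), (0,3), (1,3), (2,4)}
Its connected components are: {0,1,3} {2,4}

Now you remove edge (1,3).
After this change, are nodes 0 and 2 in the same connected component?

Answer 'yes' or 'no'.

Initial components: {0,1,3} {2,4}
Removing edge (1,3): not a bridge — component count unchanged at 2.
New components: {0,1,3} {2,4}
Are 0 and 2 in the same component? no

Answer: no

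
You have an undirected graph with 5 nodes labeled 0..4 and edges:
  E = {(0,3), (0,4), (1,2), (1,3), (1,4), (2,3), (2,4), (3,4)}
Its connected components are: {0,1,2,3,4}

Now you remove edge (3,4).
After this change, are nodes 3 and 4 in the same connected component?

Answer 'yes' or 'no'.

Answer: yes

Derivation:
Initial components: {0,1,2,3,4}
Removing edge (3,4): not a bridge — component count unchanged at 1.
New components: {0,1,2,3,4}
Are 3 and 4 in the same component? yes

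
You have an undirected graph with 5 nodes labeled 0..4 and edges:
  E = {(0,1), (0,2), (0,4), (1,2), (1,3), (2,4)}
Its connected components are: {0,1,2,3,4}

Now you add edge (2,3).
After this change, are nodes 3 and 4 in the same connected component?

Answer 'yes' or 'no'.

Initial components: {0,1,2,3,4}
Adding edge (2,3): both already in same component {0,1,2,3,4}. No change.
New components: {0,1,2,3,4}
Are 3 and 4 in the same component? yes

Answer: yes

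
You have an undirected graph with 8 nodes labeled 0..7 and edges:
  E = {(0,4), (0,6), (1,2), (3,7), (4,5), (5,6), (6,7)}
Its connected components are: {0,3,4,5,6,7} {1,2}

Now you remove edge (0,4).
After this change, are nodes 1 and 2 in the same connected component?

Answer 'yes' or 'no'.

Initial components: {0,3,4,5,6,7} {1,2}
Removing edge (0,4): not a bridge — component count unchanged at 2.
New components: {0,3,4,5,6,7} {1,2}
Are 1 and 2 in the same component? yes

Answer: yes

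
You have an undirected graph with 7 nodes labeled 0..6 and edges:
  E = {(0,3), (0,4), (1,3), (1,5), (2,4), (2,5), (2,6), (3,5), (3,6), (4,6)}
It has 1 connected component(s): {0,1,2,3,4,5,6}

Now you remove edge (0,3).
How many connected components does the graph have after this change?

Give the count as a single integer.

Initial component count: 1
Remove (0,3): not a bridge. Count unchanged: 1.
  After removal, components: {0,1,2,3,4,5,6}
New component count: 1

Answer: 1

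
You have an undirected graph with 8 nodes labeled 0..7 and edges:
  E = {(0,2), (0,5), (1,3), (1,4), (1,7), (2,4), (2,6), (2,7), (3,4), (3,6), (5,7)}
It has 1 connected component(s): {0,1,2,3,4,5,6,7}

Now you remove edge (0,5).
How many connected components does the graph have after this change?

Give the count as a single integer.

Answer: 1

Derivation:
Initial component count: 1
Remove (0,5): not a bridge. Count unchanged: 1.
  After removal, components: {0,1,2,3,4,5,6,7}
New component count: 1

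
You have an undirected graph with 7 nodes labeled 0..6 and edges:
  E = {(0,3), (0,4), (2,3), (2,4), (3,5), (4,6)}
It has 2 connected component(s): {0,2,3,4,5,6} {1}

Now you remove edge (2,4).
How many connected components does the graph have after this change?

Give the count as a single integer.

Initial component count: 2
Remove (2,4): not a bridge. Count unchanged: 2.
  After removal, components: {0,2,3,4,5,6} {1}
New component count: 2

Answer: 2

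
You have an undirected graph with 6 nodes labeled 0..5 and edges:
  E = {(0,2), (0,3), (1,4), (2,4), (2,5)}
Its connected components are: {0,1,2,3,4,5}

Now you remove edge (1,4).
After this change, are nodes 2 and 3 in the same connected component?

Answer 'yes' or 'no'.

Answer: yes

Derivation:
Initial components: {0,1,2,3,4,5}
Removing edge (1,4): it was a bridge — component count 1 -> 2.
New components: {0,2,3,4,5} {1}
Are 2 and 3 in the same component? yes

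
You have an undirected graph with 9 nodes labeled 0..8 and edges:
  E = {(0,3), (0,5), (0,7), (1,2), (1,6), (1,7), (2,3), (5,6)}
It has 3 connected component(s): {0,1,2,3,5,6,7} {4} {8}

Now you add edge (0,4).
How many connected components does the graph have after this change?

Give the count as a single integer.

Initial component count: 3
Add (0,4): merges two components. Count decreases: 3 -> 2.
New component count: 2

Answer: 2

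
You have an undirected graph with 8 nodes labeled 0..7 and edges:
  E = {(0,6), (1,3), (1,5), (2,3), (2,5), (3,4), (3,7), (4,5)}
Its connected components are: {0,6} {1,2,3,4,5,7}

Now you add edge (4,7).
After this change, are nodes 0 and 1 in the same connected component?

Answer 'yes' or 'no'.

Initial components: {0,6} {1,2,3,4,5,7}
Adding edge (4,7): both already in same component {1,2,3,4,5,7}. No change.
New components: {0,6} {1,2,3,4,5,7}
Are 0 and 1 in the same component? no

Answer: no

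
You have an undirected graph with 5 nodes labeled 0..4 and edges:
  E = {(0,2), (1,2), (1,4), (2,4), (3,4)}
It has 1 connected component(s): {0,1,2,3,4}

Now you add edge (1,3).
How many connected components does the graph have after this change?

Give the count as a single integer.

Initial component count: 1
Add (1,3): endpoints already in same component. Count unchanged: 1.
New component count: 1

Answer: 1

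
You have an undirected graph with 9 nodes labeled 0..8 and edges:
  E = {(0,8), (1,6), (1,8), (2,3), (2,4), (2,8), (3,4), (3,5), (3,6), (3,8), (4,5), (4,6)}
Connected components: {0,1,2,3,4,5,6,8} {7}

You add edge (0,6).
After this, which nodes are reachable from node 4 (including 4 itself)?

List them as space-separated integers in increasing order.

Answer: 0 1 2 3 4 5 6 8

Derivation:
Before: nodes reachable from 4: {0,1,2,3,4,5,6,8}
Adding (0,6): both endpoints already in same component. Reachability from 4 unchanged.
After: nodes reachable from 4: {0,1,2,3,4,5,6,8}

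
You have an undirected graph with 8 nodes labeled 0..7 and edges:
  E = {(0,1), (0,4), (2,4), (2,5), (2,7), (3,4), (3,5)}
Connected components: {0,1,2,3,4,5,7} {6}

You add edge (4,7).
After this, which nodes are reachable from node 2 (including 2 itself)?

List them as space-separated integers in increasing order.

Answer: 0 1 2 3 4 5 7

Derivation:
Before: nodes reachable from 2: {0,1,2,3,4,5,7}
Adding (4,7): both endpoints already in same component. Reachability from 2 unchanged.
After: nodes reachable from 2: {0,1,2,3,4,5,7}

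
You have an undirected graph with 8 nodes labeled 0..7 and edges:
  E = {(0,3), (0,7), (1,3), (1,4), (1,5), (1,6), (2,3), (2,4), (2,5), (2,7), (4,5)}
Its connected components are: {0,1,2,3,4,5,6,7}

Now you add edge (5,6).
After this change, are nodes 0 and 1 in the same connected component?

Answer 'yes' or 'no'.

Answer: yes

Derivation:
Initial components: {0,1,2,3,4,5,6,7}
Adding edge (5,6): both already in same component {0,1,2,3,4,5,6,7}. No change.
New components: {0,1,2,3,4,5,6,7}
Are 0 and 1 in the same component? yes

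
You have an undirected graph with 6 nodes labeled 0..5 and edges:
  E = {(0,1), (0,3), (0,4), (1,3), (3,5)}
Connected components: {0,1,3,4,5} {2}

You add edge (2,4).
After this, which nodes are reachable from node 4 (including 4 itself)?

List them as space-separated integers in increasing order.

Before: nodes reachable from 4: {0,1,3,4,5}
Adding (2,4): merges 4's component with another. Reachability grows.
After: nodes reachable from 4: {0,1,2,3,4,5}

Answer: 0 1 2 3 4 5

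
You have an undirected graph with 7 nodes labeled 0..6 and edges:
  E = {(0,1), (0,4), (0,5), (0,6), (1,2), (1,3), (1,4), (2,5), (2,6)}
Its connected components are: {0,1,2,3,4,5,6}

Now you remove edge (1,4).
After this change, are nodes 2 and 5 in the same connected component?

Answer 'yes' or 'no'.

Answer: yes

Derivation:
Initial components: {0,1,2,3,4,5,6}
Removing edge (1,4): not a bridge — component count unchanged at 1.
New components: {0,1,2,3,4,5,6}
Are 2 and 5 in the same component? yes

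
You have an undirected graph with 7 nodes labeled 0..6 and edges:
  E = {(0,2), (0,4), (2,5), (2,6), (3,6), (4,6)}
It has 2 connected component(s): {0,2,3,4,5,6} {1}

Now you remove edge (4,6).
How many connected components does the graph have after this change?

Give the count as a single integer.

Answer: 2

Derivation:
Initial component count: 2
Remove (4,6): not a bridge. Count unchanged: 2.
  After removal, components: {0,2,3,4,5,6} {1}
New component count: 2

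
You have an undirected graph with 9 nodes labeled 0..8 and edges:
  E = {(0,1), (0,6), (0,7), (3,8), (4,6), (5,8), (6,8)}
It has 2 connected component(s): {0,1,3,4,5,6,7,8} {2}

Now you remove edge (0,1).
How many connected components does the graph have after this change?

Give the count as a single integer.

Initial component count: 2
Remove (0,1): it was a bridge. Count increases: 2 -> 3.
  After removal, components: {0,3,4,5,6,7,8} {1} {2}
New component count: 3

Answer: 3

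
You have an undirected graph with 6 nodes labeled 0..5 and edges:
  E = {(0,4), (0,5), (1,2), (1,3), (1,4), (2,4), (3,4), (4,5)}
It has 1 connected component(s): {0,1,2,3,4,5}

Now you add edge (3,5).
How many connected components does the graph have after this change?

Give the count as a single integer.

Answer: 1

Derivation:
Initial component count: 1
Add (3,5): endpoints already in same component. Count unchanged: 1.
New component count: 1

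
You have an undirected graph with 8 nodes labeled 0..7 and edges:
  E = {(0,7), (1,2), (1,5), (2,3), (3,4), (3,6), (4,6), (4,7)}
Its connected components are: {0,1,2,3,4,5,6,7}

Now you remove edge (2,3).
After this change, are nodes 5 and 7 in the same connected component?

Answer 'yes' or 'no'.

Initial components: {0,1,2,3,4,5,6,7}
Removing edge (2,3): it was a bridge — component count 1 -> 2.
New components: {0,3,4,6,7} {1,2,5}
Are 5 and 7 in the same component? no

Answer: no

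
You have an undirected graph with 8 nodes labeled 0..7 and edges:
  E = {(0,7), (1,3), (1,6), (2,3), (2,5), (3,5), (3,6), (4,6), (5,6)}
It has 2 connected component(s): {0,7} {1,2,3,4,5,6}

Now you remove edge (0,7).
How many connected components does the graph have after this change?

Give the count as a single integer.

Initial component count: 2
Remove (0,7): it was a bridge. Count increases: 2 -> 3.
  After removal, components: {0} {1,2,3,4,5,6} {7}
New component count: 3

Answer: 3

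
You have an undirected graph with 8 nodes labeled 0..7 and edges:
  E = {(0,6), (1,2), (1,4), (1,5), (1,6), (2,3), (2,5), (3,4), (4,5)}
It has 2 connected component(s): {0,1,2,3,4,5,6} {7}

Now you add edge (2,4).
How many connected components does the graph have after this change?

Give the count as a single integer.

Initial component count: 2
Add (2,4): endpoints already in same component. Count unchanged: 2.
New component count: 2

Answer: 2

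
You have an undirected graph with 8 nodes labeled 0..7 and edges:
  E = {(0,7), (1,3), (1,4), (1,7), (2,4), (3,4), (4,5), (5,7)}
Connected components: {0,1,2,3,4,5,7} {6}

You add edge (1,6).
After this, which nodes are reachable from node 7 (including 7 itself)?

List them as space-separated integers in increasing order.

Before: nodes reachable from 7: {0,1,2,3,4,5,7}
Adding (1,6): merges 7's component with another. Reachability grows.
After: nodes reachable from 7: {0,1,2,3,4,5,6,7}

Answer: 0 1 2 3 4 5 6 7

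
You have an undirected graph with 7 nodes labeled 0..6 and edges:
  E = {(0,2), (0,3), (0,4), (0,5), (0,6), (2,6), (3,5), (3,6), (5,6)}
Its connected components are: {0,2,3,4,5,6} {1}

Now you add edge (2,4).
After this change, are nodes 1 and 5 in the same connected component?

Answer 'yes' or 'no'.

Initial components: {0,2,3,4,5,6} {1}
Adding edge (2,4): both already in same component {0,2,3,4,5,6}. No change.
New components: {0,2,3,4,5,6} {1}
Are 1 and 5 in the same component? no

Answer: no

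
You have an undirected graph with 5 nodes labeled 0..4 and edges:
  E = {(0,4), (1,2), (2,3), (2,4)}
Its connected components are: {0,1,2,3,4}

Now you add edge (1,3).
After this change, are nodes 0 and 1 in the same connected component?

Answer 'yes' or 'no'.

Initial components: {0,1,2,3,4}
Adding edge (1,3): both already in same component {0,1,2,3,4}. No change.
New components: {0,1,2,3,4}
Are 0 and 1 in the same component? yes

Answer: yes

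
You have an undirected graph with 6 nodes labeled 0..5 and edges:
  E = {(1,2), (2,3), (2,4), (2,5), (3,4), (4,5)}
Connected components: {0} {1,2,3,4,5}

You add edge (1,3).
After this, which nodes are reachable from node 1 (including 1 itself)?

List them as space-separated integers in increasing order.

Answer: 1 2 3 4 5

Derivation:
Before: nodes reachable from 1: {1,2,3,4,5}
Adding (1,3): both endpoints already in same component. Reachability from 1 unchanged.
After: nodes reachable from 1: {1,2,3,4,5}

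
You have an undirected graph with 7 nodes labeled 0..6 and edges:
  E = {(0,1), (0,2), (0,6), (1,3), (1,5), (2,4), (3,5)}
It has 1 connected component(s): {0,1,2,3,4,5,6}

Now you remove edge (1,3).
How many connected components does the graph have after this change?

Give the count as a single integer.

Answer: 1

Derivation:
Initial component count: 1
Remove (1,3): not a bridge. Count unchanged: 1.
  After removal, components: {0,1,2,3,4,5,6}
New component count: 1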